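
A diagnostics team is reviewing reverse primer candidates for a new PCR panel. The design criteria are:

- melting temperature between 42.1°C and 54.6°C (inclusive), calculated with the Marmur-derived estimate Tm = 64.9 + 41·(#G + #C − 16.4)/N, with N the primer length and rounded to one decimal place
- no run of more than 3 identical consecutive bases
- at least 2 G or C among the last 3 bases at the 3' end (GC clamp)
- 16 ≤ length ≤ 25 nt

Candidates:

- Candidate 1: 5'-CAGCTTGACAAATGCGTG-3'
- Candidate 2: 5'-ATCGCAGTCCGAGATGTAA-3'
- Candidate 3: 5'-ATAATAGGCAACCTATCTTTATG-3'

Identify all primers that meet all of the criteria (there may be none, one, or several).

Candidate 1 (18 nt, A=5 T=4 G=5 C=4): Tm = 64.9 + 41·(9 − 16.4)/18 = 48.0°C ✓; longest run = 3 ✓; 3' end GTG has 2 G/C ✓; length 18 ✓ — passes.
Candidate 2 (19 nt, A=6 T=4 G=5 C=4): Tm = 64.9 + 41·(9 − 16.4)/19 = 48.9°C ✓; longest run = 2 ✓; 3' end TAA has 0 G/C, need ≥2 ✗; length 19 ✓ — fails.
Candidate 3 (23 nt, A=8 T=8 G=3 C=4): Tm = 64.9 + 41·(7 − 16.4)/23 = 48.1°C ✓; longest run = 3 ✓; 3' end ATG has 1 G/C, need ≥2 ✗; length 23 ✓ — fails.

Candidate 1 only.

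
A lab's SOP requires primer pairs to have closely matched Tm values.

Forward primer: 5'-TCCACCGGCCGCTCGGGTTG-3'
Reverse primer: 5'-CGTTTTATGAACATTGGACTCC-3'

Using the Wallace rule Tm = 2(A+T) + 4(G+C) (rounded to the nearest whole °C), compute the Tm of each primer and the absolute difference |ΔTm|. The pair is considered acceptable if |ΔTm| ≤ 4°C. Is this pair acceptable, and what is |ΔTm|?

Forward: A=1 T=4 G=7 C=8 → Tm = 2·5 + 4·15 = 70°C.
Reverse: A=5 T=8 G=4 C=5 → Tm = 2·13 + 4·9 = 62°C.
|ΔTm| = |70 − 62| = 8°C, > 4°C.

|ΔTm| = 8°C; the pair is not acceptable.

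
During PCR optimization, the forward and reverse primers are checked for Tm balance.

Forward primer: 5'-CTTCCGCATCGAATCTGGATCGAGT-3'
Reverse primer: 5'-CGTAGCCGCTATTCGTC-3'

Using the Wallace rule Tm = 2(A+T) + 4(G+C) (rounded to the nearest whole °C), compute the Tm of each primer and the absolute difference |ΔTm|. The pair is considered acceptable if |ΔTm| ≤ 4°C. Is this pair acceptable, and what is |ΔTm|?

|ΔTm| = 22°C; the pair is not acceptable.

Forward: A=5 T=7 G=6 C=7 → Tm = 2·12 + 4·13 = 76°C.
Reverse: A=2 T=5 G=4 C=6 → Tm = 2·7 + 4·10 = 54°C.
|ΔTm| = |76 − 54| = 22°C, > 4°C.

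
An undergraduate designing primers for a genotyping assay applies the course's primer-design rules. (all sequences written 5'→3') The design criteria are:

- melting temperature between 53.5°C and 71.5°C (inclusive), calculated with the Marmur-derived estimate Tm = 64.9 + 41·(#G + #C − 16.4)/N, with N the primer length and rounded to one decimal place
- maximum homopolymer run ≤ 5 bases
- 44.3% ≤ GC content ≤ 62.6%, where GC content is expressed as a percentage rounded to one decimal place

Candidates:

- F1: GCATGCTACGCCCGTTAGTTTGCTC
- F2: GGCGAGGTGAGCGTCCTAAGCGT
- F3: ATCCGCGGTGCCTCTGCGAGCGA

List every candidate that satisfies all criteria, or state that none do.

F1 (25 nt, A=3 T=8 G=6 C=8): Tm = 64.9 + 41·(14 − 16.4)/25 = 61.0°C ✓; longest run = 3 ✓; GC 14/25 = 56.0% ✓ — passes.
F2 (23 nt, A=4 T=4 G=10 C=5): Tm = 64.9 + 41·(15 − 16.4)/23 = 62.4°C ✓; longest run = 2 ✓; GC 15/23 = 65.2%, outside 44.3–62.6% ✗ — fails.
F3 (23 nt, A=3 T=4 G=8 C=8): Tm = 64.9 + 41·(16 − 16.4)/23 = 64.2°C ✓; longest run = 2 ✓; GC 16/23 = 69.6%, outside 44.3–62.6% ✗ — fails.

F1 only.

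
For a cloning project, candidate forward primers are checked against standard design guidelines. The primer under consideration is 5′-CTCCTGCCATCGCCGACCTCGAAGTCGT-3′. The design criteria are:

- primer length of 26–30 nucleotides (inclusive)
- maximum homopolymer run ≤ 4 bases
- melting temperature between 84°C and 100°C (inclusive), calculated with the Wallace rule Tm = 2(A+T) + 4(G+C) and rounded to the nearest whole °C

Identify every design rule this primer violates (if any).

Meets all criteria.

Base counts: A=4, T=6, G=6, C=12 (length 28).
length: length 28 ✓
homopolymer run: longest run = 2 ✓
Tm: Tm = 2·10 + 4·18 = 92°C ✓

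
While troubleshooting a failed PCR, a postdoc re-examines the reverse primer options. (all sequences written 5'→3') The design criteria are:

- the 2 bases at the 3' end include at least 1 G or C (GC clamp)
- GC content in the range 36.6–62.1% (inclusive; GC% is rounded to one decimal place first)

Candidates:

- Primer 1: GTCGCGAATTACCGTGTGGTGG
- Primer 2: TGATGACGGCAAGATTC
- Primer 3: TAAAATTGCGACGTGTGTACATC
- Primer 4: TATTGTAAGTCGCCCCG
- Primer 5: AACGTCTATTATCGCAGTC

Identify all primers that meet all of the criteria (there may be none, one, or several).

Primer 1 (22 nt, A=3 T=6 G=9 C=4): 3' end GG has 2 G/C ✓; GC 13/22 = 59.1% ✓ — passes.
Primer 2 (17 nt, A=5 T=4 G=5 C=3): 3' end TC has 1 G/C ✓; GC 8/17 = 47.1% ✓ — passes.
Primer 3 (23 nt, A=7 T=7 G=5 C=4): 3' end TC has 1 G/C ✓; GC 9/23 = 39.1% ✓ — passes.
Primer 4 (17 nt, A=3 T=5 G=4 C=5): 3' end CG has 2 G/C ✓; GC 9/17 = 52.9% ✓ — passes.
Primer 5 (19 nt, A=5 T=6 G=3 C=5): 3' end TC has 1 G/C ✓; GC 8/19 = 42.1% ✓ — passes.

Primer 1, Primer 2, Primer 3, Primer 4 and Primer 5.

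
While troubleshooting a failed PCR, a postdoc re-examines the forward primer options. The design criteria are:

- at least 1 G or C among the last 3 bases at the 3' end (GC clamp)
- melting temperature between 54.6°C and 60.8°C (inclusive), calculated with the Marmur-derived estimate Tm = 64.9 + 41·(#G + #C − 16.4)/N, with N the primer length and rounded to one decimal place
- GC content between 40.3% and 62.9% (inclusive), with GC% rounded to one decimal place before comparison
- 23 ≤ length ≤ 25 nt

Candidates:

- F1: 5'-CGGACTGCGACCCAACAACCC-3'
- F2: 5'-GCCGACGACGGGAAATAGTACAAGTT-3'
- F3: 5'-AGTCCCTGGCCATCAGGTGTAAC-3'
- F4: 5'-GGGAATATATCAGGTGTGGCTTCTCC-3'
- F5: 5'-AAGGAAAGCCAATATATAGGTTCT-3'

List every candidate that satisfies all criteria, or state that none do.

F1 (21 nt, A=6 T=1 G=4 C=10): 3' end CCC has 3 G/C ✓; Tm = 64.9 + 41·(14 − 16.4)/21 = 60.2°C ✓; GC 14/21 = 66.7%, outside 40.3–62.9% ✗; length 21, outside 23–25 ✗ — fails.
F2 (26 nt, A=9 T=4 G=8 C=5): 3' end GTT has 1 G/C ✓; Tm = 64.9 + 41·(13 − 16.4)/26 = 59.5°C ✓; GC 13/26 = 50.0% ✓; length 26, outside 23–25 ✗ — fails.
F3 (23 nt, A=5 T=5 G=6 C=7): 3' end AAC has 1 G/C ✓; Tm = 64.9 + 41·(13 − 16.4)/23 = 58.8°C ✓; GC 13/23 = 56.5% ✓; length 23 ✓ — passes.
F4 (26 nt, A=5 T=8 G=8 C=5): 3' end TCC has 2 G/C ✓; Tm = 64.9 + 41·(13 − 16.4)/26 = 59.5°C ✓; GC 13/26 = 50.0% ✓; length 26, outside 23–25 ✗ — fails.
F5 (24 nt, A=10 T=6 G=5 C=3): 3' end TCT has 1 G/C ✓; Tm = 64.9 + 41·(8 − 16.4)/24 = 50.6°C, outside 54.6–60.8°C ✗; GC 8/24 = 33.3%, outside 40.3–62.9% ✗; length 24 ✓ — fails.

F3 only.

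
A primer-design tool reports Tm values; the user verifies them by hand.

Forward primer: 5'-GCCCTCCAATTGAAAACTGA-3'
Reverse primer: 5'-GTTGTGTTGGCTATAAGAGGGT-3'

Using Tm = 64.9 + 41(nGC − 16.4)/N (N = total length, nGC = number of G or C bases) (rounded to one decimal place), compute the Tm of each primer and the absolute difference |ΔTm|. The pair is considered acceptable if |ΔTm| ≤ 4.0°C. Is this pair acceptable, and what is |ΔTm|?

Forward: G+C = 9, N = 20 → Tm = 64.9 + 41·(9 − 16.4)/20 = 49.7°C.
Reverse: G+C = 10, N = 22 → Tm = 64.9 + 41·(10 − 16.4)/22 = 53.0°C.
|ΔTm| = |49.7 − 53.0| = 3.3°C, ≤ 4.0°C.

|ΔTm| = 3.3°C; the pair is acceptable.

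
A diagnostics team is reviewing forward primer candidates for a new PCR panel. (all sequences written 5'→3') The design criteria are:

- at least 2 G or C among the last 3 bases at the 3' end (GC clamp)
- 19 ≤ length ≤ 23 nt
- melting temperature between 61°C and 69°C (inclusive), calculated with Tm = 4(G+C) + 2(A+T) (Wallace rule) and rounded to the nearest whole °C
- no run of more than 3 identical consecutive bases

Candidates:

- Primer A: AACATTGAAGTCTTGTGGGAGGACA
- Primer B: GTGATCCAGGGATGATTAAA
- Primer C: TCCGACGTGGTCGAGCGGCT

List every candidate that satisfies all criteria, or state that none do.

Primer A (25 nt, A=8 T=6 G=8 C=3): 3' end ACA has 1 G/C, need ≥2 ✗; length 25, outside 19–23 ✗; Tm = 2·14 + 4·11 = 72°C, outside 61–69°C ✗; longest run = 3 ✓ — fails.
Primer B (20 nt, A=7 T=5 G=6 C=2): 3' end AAA has 0 G/C, need ≥2 ✗; length 20 ✓; Tm = 2·12 + 4·8 = 56°C, outside 61–69°C ✗; longest run = 3 ✓ — fails.
Primer C (20 nt, A=2 T=4 G=8 C=6): 3' end GCT has 2 G/C ✓; length 20 ✓; Tm = 2·6 + 4·14 = 68°C ✓; longest run = 2 ✓ — passes.

Primer C only.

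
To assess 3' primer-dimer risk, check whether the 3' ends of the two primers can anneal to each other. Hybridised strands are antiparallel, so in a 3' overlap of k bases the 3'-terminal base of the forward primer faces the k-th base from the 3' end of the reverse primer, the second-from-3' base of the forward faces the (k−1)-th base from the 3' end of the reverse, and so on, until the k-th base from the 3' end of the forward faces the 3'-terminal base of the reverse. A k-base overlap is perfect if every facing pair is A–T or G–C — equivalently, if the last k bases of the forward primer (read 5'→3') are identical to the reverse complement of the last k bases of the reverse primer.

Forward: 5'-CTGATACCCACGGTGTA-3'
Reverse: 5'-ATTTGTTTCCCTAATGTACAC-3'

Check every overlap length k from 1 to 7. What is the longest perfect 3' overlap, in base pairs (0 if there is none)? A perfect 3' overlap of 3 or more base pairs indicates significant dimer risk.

Longest perfect overlap: 5 complementary base pairs; significant dimer risk (threshold 3).

Last 7 bases (5'→3') — forward …CGGTGTA, reverse …TGTACAC.
Reverse complement of the reverse primer's last 7 bases: GTGTACA; its first k bases are the reverse complement of the reverse primer's last k bases, so a perfect k-base overlap needs the forward primer's last k bases to equal them.
Comparing (forward last k vs required): k=1: A vs G ✗; k=2: TA vs GT ✗; k=3: GTA vs GTG ✗; k=4: TGTA vs GTGT ✗; k=5: GTGTA vs GTGTA ✓; k=6: GGTGTA vs GTGTAC ✗; k=7: CGGTGTA vs GTGTACA ✗.
Only k = 5 is perfect, so the longest perfect 3' overlap is 5.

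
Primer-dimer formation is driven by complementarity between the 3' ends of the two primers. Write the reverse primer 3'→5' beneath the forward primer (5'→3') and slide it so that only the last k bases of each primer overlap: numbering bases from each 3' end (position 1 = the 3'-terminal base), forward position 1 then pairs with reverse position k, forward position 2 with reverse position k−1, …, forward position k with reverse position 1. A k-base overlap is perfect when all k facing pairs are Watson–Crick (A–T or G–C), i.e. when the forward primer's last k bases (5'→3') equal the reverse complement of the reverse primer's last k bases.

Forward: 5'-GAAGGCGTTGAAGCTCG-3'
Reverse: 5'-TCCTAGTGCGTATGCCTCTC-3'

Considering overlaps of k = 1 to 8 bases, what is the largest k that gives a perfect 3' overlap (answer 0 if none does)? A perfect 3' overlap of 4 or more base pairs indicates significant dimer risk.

Longest perfect overlap: 1 complementary base pair; below the dimer-risk threshold (threshold 4).

Last 8 bases (5'→3') — forward …GAAGCTCG, reverse …TGCCTCTC.
Reverse complement of the reverse primer's last 8 bases: GAGAGGCA; its first k bases are the reverse complement of the reverse primer's last k bases, so a perfect k-base overlap needs the forward primer's last k bases to equal them.
Comparing (forward last k vs required): k=1: G vs G ✓; k=2: CG vs GA ✗; k=3: TCG vs GAG ✗; k=4: CTCG vs GAGA ✗; k=5: GCTCG vs GAGAG ✗; k=6: AGCTCG vs GAGAGG ✗; k=7: AAGCTCG vs GAGAGGC ✗; k=8: GAAGCTCG vs GAGAGGCA ✗.
Only k = 1 is perfect, so the longest perfect 3' overlap is 1.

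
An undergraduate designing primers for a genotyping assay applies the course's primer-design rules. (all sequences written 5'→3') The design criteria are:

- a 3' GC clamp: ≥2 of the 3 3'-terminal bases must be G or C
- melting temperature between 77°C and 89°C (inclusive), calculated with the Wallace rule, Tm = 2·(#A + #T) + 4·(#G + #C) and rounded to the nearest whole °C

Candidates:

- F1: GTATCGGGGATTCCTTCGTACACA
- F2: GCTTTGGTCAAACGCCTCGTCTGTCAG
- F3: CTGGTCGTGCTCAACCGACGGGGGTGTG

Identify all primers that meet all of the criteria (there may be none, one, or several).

F2 only.

F1 (24 nt, A=5 T=7 G=6 C=6): 3' end ACA has 1 G/C, need ≥2 ✗; Tm = 2·12 + 4·12 = 72°C, outside 77–89°C ✗ — fails.
F2 (27 nt, A=4 T=8 G=7 C=8): 3' end CAG has 2 G/C ✓; Tm = 2·12 + 4·15 = 84°C ✓ — passes.
F3 (28 nt, A=3 T=6 G=12 C=7): 3' end GTG has 2 G/C ✓; Tm = 2·9 + 4·19 = 94°C, outside 77–89°C ✗ — fails.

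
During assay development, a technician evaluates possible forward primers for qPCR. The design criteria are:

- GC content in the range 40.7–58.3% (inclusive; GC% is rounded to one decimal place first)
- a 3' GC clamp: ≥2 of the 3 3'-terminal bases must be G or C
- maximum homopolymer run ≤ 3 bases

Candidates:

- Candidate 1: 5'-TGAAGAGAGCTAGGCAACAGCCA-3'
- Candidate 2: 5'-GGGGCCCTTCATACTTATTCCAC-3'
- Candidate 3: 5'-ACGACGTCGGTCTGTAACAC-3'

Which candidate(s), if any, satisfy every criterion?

Candidate 1 (23 nt, A=9 T=2 G=7 C=5): GC 12/23 = 52.2% ✓; 3' end CCA has 2 G/C ✓; longest run = 2 ✓ — passes.
Candidate 2 (23 nt, A=4 T=7 G=4 C=8): GC 12/23 = 52.2% ✓; 3' end CAC has 2 G/C ✓; longest run = 4, exceeds 3 ✗ — fails.
Candidate 3 (20 nt, A=5 T=4 G=5 C=6): GC 11/20 = 55.0% ✓; 3' end CAC has 2 G/C ✓; longest run = 2 ✓ — passes.

Candidate 1 and Candidate 3.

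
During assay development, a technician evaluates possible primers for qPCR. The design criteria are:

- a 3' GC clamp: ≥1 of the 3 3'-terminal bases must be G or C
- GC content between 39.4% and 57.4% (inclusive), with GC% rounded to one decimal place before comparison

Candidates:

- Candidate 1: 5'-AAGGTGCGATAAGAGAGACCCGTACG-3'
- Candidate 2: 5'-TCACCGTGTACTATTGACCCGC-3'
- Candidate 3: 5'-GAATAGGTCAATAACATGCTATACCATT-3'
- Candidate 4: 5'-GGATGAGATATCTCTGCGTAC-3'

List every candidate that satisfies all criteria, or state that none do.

Candidate 1 (26 nt, A=9 T=3 G=9 C=5): 3' end ACG has 2 G/C ✓; GC 14/26 = 53.8% ✓ — passes.
Candidate 2 (22 nt, A=4 T=6 G=4 C=8): 3' end CGC has 3 G/C ✓; GC 12/22 = 54.5% ✓ — passes.
Candidate 3 (28 nt, A=11 T=8 G=4 C=5): 3' end ATT has 0 G/C, need ≥1 ✗; GC 9/28 = 32.1%, outside 39.4–57.4% ✗ — fails.
Candidate 4 (21 nt, A=5 T=6 G=6 C=4): 3' end TAC has 1 G/C ✓; GC 10/21 = 47.6% ✓ — passes.

Candidate 1, Candidate 2 and Candidate 4.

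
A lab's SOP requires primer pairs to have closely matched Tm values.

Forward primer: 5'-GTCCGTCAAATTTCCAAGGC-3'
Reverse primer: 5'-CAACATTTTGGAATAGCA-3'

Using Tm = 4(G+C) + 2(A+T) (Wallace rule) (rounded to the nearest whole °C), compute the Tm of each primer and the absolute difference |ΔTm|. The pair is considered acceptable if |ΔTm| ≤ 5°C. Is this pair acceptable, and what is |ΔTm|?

|ΔTm| = 12°C; the pair is not acceptable.

Forward: A=5 T=5 G=4 C=6 → Tm = 2·10 + 4·10 = 60°C.
Reverse: A=7 T=5 G=3 C=3 → Tm = 2·12 + 4·6 = 48°C.
|ΔTm| = |60 − 48| = 12°C, > 5°C.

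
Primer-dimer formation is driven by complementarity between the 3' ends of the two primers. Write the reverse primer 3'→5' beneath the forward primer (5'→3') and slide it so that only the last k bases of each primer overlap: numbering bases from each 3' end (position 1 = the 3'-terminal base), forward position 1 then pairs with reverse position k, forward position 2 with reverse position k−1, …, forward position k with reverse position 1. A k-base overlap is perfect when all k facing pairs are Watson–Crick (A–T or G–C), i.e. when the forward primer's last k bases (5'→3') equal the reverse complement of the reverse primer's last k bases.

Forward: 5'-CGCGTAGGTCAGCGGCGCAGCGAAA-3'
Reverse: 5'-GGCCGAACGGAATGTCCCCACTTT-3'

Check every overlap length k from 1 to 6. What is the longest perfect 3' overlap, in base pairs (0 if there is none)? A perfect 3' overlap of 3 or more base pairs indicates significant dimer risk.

Longest perfect overlap: 3 complementary base pairs; significant dimer risk (threshold 3).

Last 6 bases (5'→3') — forward …GCGAAA, reverse …CACTTT.
Reverse complement of the reverse primer's last 6 bases: AAAGTG; its first k bases are the reverse complement of the reverse primer's last k bases, so a perfect k-base overlap needs the forward primer's last k bases to equal them.
Comparing (forward last k vs required): k=1: A vs A ✓; k=2: AA vs AA ✓; k=3: AAA vs AAA ✓; k=4: GAAA vs AAAG ✗; k=5: CGAAA vs AAAGT ✗; k=6: GCGAAA vs AAAGTG ✗.
Perfect overlaps at k = 1, 2, 3; the largest is 3.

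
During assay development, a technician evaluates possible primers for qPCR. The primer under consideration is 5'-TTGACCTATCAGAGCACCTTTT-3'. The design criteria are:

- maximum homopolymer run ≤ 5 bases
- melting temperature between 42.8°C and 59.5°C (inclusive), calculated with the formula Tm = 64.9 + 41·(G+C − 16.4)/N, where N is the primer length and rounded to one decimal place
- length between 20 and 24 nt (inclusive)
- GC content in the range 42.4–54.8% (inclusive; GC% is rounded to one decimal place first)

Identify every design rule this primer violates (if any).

Base counts: A=5, T=8, G=3, C=6 (length 22).
homopolymer run: longest run = 4 ✓
Tm: Tm = 64.9 + 41·(9 − 16.4)/22 = 51.1°C ✓
length: length 22 ✓
GC content: GC 9/22 = 40.9%, outside 42.4–54.8% ✗

Fails: GC content.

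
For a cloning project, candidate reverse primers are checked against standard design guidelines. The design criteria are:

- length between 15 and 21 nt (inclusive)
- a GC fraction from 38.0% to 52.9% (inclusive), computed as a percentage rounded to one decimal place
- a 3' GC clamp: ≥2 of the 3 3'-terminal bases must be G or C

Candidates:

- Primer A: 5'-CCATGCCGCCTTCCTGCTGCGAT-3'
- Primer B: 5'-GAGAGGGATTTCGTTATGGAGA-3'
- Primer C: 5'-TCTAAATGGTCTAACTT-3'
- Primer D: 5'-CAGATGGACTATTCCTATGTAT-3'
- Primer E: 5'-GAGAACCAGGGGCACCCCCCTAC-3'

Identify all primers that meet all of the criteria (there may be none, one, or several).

Primer A (23 nt, A=2 T=6 G=5 C=10): length 23, outside 15–21 ✗; GC 15/23 = 65.2%, outside 38.0–52.9% ✗; 3' end GAT has 1 G/C, need ≥2 ✗ — fails.
Primer B (22 nt, A=6 T=6 G=9 C=1): length 22, outside 15–21 ✗; GC 10/22 = 45.5% ✓; 3' end AGA has 1 G/C, need ≥2 ✗ — fails.
Primer C (17 nt, A=5 T=7 G=2 C=3): length 17 ✓; GC 5/17 = 29.4%, outside 38.0–52.9% ✗; 3' end CTT has 1 G/C, need ≥2 ✗ — fails.
Primer D (22 nt, A=6 T=8 G=4 C=4): length 22, outside 15–21 ✗; GC 8/22 = 36.4%, outside 38.0–52.9% ✗; 3' end TAT has 0 G/C, need ≥2 ✗ — fails.
Primer E (23 nt, A=6 T=1 G=6 C=10): length 23, outside 15–21 ✗; GC 16/23 = 69.6%, outside 38.0–52.9% ✗; 3' end TAC has 1 G/C, need ≥2 ✗ — fails.

None of the candidates satisfy all criteria.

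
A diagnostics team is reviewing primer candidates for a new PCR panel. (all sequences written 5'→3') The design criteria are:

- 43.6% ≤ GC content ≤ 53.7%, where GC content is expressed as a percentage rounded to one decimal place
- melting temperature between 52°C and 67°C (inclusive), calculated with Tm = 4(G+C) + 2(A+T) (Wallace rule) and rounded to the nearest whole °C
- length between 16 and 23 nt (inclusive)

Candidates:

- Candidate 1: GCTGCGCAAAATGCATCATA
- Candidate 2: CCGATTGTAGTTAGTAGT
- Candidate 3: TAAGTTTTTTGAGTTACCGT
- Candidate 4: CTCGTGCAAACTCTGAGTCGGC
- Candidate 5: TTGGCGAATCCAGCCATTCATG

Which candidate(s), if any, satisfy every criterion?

Candidate 1 and Candidate 5.

Candidate 1 (20 nt, A=7 T=4 G=4 C=5): GC 9/20 = 45.0% ✓; Tm = 2·11 + 4·9 = 58°C ✓; length 20 ✓ — passes.
Candidate 2 (18 nt, A=4 T=7 G=5 C=2): GC 7/18 = 38.9%, outside 43.6–53.7% ✗; Tm = 2·11 + 4·7 = 50°C, outside 52–67°C ✗; length 18 ✓ — fails.
Candidate 3 (20 nt, A=4 T=10 G=4 C=2): GC 6/20 = 30.0%, outside 43.6–53.7% ✗; Tm = 2·14 + 4·6 = 52°C ✓; length 20 ✓ — fails.
Candidate 4 (22 nt, A=4 T=5 G=6 C=7): GC 13/22 = 59.1%, outside 43.6–53.7% ✗; Tm = 2·9 + 4·13 = 70°C, outside 52–67°C ✗; length 22 ✓ — fails.
Candidate 5 (22 nt, A=5 T=6 G=5 C=6): GC 11/22 = 50.0% ✓; Tm = 2·11 + 4·11 = 66°C ✓; length 22 ✓ — passes.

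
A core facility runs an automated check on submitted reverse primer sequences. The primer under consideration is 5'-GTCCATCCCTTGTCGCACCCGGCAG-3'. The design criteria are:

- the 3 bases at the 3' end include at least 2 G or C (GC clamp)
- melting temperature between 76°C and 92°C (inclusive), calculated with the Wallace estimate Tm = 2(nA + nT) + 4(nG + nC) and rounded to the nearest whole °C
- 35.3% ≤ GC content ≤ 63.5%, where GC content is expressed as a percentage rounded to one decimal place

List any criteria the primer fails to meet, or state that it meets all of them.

Fails: GC content.

Base counts: A=3, T=5, G=6, C=11 (length 25).
GC clamp: 3' end CAG has 2 G/C ✓
Tm: Tm = 2·8 + 4·17 = 84°C ✓
GC content: GC 17/25 = 68.0%, outside 35.3–63.5% ✗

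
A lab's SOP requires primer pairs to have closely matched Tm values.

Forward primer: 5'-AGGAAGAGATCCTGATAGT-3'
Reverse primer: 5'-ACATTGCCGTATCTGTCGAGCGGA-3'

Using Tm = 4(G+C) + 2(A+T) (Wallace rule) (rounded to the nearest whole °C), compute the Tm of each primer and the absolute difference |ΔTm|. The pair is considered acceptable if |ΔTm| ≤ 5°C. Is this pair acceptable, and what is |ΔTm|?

Forward: A=7 T=4 G=6 C=2 → Tm = 2·11 + 4·8 = 54°C.
Reverse: A=5 T=6 G=7 C=6 → Tm = 2·11 + 4·13 = 74°C.
|ΔTm| = |54 − 74| = 20°C, > 5°C.

|ΔTm| = 20°C; the pair is not acceptable.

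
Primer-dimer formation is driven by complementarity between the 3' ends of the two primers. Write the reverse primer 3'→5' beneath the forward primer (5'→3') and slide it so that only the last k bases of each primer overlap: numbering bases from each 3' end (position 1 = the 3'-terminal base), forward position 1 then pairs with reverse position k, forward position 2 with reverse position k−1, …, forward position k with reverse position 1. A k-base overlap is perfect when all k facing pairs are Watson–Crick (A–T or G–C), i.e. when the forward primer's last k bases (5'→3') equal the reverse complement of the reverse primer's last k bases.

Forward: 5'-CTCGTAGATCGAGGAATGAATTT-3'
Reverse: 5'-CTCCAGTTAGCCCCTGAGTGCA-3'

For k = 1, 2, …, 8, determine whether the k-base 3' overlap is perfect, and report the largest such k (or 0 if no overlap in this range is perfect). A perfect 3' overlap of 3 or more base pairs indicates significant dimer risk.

Longest perfect overlap: 1 complementary base pair; below the dimer-risk threshold (threshold 3).

Last 8 bases (5'→3') — forward …ATGAATTT, reverse …TGAGTGCA.
Reverse complement of the reverse primer's last 8 bases: TGCACTCA; its first k bases are the reverse complement of the reverse primer's last k bases, so a perfect k-base overlap needs the forward primer's last k bases to equal them.
Comparing (forward last k vs required): k=1: T vs T ✓; k=2: TT vs TG ✗; k=3: TTT vs TGC ✗; k=4: ATTT vs TGCA ✗; k=5: AATTT vs TGCAC ✗; k=6: GAATTT vs TGCACT ✗; k=7: TGAATTT vs TGCACTC ✗; k=8: ATGAATTT vs TGCACTCA ✗.
Only k = 1 is perfect, so the longest perfect 3' overlap is 1.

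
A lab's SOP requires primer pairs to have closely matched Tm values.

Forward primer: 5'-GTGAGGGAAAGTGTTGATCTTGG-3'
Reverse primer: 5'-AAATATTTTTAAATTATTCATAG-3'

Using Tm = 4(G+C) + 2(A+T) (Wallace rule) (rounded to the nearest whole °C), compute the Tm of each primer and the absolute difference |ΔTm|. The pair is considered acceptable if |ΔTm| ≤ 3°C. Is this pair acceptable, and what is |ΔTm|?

Forward: A=5 T=7 G=10 C=1 → Tm = 2·12 + 4·11 = 68°C.
Reverse: A=10 T=11 G=1 C=1 → Tm = 2·21 + 4·2 = 50°C.
|ΔTm| = |68 − 50| = 18°C, > 3°C.

|ΔTm| = 18°C; the pair is not acceptable.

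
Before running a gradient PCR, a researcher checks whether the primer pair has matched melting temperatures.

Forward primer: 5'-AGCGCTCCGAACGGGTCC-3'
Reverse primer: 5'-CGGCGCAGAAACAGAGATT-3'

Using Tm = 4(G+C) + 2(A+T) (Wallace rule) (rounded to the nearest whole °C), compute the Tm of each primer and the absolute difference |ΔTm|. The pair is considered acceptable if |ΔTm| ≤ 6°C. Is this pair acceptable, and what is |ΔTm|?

Forward: A=3 T=2 G=6 C=7 → Tm = 2·5 + 4·13 = 62°C.
Reverse: A=7 T=2 G=6 C=4 → Tm = 2·9 + 4·10 = 58°C.
|ΔTm| = |62 − 58| = 4°C, ≤ 6°C.

|ΔTm| = 4°C; the pair is acceptable.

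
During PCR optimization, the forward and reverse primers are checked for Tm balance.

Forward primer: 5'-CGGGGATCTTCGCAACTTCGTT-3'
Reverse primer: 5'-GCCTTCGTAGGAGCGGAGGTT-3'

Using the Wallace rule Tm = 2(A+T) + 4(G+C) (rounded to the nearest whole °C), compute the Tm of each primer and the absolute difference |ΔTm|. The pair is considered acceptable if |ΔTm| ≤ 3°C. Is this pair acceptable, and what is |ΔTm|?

|ΔTm| = 0°C; the pair is acceptable.

Forward: A=3 T=7 G=6 C=6 → Tm = 2·10 + 4·12 = 68°C.
Reverse: A=3 T=5 G=9 C=4 → Tm = 2·8 + 4·13 = 68°C.
|ΔTm| = |68 − 68| = 0°C, ≤ 3°C.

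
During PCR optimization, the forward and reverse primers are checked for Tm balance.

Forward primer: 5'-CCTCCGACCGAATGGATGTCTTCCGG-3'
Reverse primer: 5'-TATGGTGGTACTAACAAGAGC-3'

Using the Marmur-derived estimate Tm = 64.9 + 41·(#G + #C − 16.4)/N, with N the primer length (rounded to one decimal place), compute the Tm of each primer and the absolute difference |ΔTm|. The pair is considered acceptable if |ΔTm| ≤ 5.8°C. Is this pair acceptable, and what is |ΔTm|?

Forward: G+C = 16, N = 26 → Tm = 64.9 + 41·(16 − 16.4)/26 = 64.3°C.
Reverse: G+C = 9, N = 21 → Tm = 64.9 + 41·(9 − 16.4)/21 = 50.5°C.
|ΔTm| = |64.3 − 50.5| = 13.8°C, > 5.8°C.

|ΔTm| = 13.8°C; the pair is not acceptable.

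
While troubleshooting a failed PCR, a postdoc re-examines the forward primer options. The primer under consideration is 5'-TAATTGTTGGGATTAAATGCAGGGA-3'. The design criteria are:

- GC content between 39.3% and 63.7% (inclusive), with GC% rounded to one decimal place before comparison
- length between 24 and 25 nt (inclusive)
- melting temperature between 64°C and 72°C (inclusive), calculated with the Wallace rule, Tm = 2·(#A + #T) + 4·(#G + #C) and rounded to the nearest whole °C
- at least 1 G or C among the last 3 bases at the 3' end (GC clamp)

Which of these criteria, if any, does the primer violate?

Base counts: A=8, T=8, G=8, C=1 (length 25).
GC content: GC 9/25 = 36.0%, outside 39.3–63.7% ✗
length: length 25 ✓
Tm: Tm = 2·16 + 4·9 = 68°C ✓
GC clamp: 3' end GGA has 2 G/C ✓

Fails: GC content.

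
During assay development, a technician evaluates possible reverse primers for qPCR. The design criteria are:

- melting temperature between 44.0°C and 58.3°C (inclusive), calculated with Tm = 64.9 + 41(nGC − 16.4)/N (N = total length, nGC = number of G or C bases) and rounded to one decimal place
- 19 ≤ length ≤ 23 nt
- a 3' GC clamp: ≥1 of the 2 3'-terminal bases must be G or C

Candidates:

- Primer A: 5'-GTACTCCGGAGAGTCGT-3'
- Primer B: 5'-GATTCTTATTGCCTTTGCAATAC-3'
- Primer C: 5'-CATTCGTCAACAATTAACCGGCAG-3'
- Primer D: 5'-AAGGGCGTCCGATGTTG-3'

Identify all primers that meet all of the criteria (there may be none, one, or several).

Primer A (17 nt, A=3 T=4 G=6 C=4): Tm = 64.9 + 41·(10 − 16.4)/17 = 49.5°C ✓; length 17, outside 19–23 ✗; 3' end GT has 1 G/C ✓ — fails.
Primer B (23 nt, A=5 T=10 G=3 C=5): Tm = 64.9 + 41·(8 − 16.4)/23 = 49.9°C ✓; length 23 ✓; 3' end AC has 1 G/C ✓ — passes.
Primer C (24 nt, A=8 T=5 G=4 C=7): Tm = 64.9 + 41·(11 − 16.4)/24 = 55.7°C ✓; length 24, outside 19–23 ✗; 3' end AG has 1 G/C ✓ — fails.
Primer D (17 nt, A=3 T=4 G=7 C=3): Tm = 64.9 + 41·(10 − 16.4)/17 = 49.5°C ✓; length 17, outside 19–23 ✗; 3' end TG has 1 G/C ✓ — fails.

Primer B only.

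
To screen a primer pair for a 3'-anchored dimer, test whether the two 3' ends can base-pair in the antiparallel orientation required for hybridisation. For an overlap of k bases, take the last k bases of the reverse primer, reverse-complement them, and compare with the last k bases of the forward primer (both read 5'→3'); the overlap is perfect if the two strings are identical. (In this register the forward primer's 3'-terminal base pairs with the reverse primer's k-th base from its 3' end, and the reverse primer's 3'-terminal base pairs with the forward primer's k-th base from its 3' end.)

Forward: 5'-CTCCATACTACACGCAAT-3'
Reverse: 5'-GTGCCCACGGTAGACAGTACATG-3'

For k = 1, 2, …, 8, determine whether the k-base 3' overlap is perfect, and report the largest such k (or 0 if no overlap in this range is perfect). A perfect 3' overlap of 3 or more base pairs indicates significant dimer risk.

Last 8 bases (5'→3') — forward …CACGCAAT, reverse …AGTACATG.
Reverse complement of the reverse primer's last 8 bases: CATGTACT; its first k bases are the reverse complement of the reverse primer's last k bases, so a perfect k-base overlap needs the forward primer's last k bases to equal them.
Comparing (forward last k vs required): k=1: T vs C ✗; k=2: AT vs CA ✗; k=3: AAT vs CAT ✗; k=4: CAAT vs CATG ✗; k=5: GCAAT vs CATGT ✗; k=6: CGCAAT vs CATGTA ✗; k=7: ACGCAAT vs CATGTAC ✗; k=8: CACGCAAT vs CATGTACT ✗.
No overlap length from 1 to 8 is perfect, so the longest perfect 3' overlap is 0.

Longest perfect overlap: 0 complementary base pairs; below the dimer-risk threshold (threshold 3).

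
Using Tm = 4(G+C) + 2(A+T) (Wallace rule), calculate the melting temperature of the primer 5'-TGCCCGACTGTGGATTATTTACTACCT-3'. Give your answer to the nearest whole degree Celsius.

Base counts: A=5, T=10, G=5, C=7 (length 27).
Tm = 2·(5+10) + 4·(5+7) = 2·15 + 4·12 = 30 + 48 = 78°C.

78°C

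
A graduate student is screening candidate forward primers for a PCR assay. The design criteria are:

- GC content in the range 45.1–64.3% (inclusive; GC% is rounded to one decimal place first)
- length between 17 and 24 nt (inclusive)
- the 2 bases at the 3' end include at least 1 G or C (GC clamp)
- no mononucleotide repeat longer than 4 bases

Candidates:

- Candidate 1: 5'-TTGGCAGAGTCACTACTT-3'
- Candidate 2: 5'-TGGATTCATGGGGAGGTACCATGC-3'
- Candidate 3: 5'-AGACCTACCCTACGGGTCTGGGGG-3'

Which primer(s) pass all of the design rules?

Candidate 1 (18 nt, A=4 T=6 G=4 C=4): GC 8/18 = 44.4%, outside 45.1–64.3% ✗; length 18 ✓; 3' end TT has 0 G/C, need ≥1 ✗; longest run = 2 ✓ — fails.
Candidate 2 (24 nt, A=5 T=6 G=9 C=4): GC 13/24 = 54.2% ✓; length 24 ✓; 3' end GC has 2 G/C ✓; longest run = 4 ✓ — passes.
Candidate 3 (24 nt, A=4 T=4 G=9 C=7): GC 16/24 = 66.7%, outside 45.1–64.3% ✗; length 24 ✓; 3' end GG has 2 G/C ✓; longest run = 5, exceeds 4 ✗ — fails.

Candidate 2 only.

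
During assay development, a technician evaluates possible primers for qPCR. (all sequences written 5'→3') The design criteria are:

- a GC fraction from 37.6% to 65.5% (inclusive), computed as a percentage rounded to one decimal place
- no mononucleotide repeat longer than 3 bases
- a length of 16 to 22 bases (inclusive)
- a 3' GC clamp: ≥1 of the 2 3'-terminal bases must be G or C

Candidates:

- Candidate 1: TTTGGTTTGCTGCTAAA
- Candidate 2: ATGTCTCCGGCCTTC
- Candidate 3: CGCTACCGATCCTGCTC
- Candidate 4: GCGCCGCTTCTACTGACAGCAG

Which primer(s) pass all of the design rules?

Candidate 1 (17 nt, A=3 T=8 G=4 C=2): GC 6/17 = 35.3%, outside 37.6–65.5% ✗; longest run = 3 ✓; length 17 ✓; 3' end AA has 0 G/C, need ≥1 ✗ — fails.
Candidate 2 (15 nt, A=1 T=5 G=3 C=6): GC 9/15 = 60.0% ✓; longest run = 2 ✓; length 15, outside 16–22 ✗; 3' end TC has 1 G/C ✓ — fails.
Candidate 3 (17 nt, A=2 T=4 G=3 C=8): GC 11/17 = 64.7% ✓; longest run = 2 ✓; length 17 ✓; 3' end TC has 1 G/C ✓ — passes.
Candidate 4 (22 nt, A=4 T=4 G=6 C=8): GC 14/22 = 63.6% ✓; longest run = 2 ✓; length 22 ✓; 3' end AG has 1 G/C ✓ — passes.

Candidate 3 and Candidate 4.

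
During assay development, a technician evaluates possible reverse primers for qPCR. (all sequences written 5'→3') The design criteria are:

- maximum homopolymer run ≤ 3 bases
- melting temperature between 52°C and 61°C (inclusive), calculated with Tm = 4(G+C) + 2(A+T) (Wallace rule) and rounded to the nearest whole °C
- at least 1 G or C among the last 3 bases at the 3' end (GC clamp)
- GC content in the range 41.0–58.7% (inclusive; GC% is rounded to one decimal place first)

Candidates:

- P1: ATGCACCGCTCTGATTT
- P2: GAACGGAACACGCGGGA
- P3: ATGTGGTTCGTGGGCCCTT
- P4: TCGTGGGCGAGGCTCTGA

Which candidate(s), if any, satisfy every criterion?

P3 only.

P1 (17 nt, A=3 T=6 G=3 C=5): longest run = 3 ✓; Tm = 2·9 + 4·8 = 50°C, outside 52–61°C ✗; 3' end TTT has 0 G/C, need ≥1 ✗; GC 8/17 = 47.1% ✓ — fails.
P2 (17 nt, A=6 T=0 G=7 C=4): longest run = 3 ✓; Tm = 2·6 + 4·11 = 56°C ✓; 3' end GGA has 2 G/C ✓; GC 11/17 = 64.7%, outside 41.0–58.7% ✗ — fails.
P3 (19 nt, A=1 T=7 G=7 C=4): longest run = 3 ✓; Tm = 2·8 + 4·11 = 60°C ✓; 3' end CTT has 1 G/C ✓; GC 11/19 = 57.9% ✓ — passes.
P4 (18 nt, A=2 T=4 G=8 C=4): longest run = 3 ✓; Tm = 2·6 + 4·12 = 60°C ✓; 3' end TGA has 1 G/C ✓; GC 12/18 = 66.7%, outside 41.0–58.7% ✗ — fails.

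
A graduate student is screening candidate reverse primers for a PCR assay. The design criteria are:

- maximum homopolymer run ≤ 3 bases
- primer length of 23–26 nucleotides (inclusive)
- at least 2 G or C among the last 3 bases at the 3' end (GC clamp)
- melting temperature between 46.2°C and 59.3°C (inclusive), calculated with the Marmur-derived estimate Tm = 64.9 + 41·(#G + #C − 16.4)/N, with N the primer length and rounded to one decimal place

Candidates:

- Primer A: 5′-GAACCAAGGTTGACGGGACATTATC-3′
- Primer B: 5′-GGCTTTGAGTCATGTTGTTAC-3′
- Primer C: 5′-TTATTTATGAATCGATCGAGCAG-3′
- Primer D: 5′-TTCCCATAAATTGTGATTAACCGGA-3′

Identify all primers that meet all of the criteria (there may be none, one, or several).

Primer C and Primer D.

Primer A (25 nt, A=8 T=5 G=7 C=5): longest run = 3 ✓; length 25 ✓; 3' end ATC has 1 G/C, need ≥2 ✗; Tm = 64.9 + 41·(12 − 16.4)/25 = 57.7°C ✓ — fails.
Primer B (21 nt, A=3 T=9 G=6 C=3): longest run = 3 ✓; length 21, outside 23–26 ✗; 3' end TAC has 1 G/C, need ≥2 ✗; Tm = 64.9 + 41·(9 − 16.4)/21 = 50.5°C ✓ — fails.
Primer C (23 nt, A=7 T=8 G=5 C=3): longest run = 3 ✓; length 23 ✓; 3' end CAG has 2 G/C ✓; Tm = 64.9 + 41·(8 − 16.4)/23 = 49.9°C ✓ — passes.
Primer D (25 nt, A=8 T=8 G=4 C=5): longest run = 3 ✓; length 25 ✓; 3' end GGA has 2 G/C ✓; Tm = 64.9 + 41·(9 − 16.4)/25 = 52.8°C ✓ — passes.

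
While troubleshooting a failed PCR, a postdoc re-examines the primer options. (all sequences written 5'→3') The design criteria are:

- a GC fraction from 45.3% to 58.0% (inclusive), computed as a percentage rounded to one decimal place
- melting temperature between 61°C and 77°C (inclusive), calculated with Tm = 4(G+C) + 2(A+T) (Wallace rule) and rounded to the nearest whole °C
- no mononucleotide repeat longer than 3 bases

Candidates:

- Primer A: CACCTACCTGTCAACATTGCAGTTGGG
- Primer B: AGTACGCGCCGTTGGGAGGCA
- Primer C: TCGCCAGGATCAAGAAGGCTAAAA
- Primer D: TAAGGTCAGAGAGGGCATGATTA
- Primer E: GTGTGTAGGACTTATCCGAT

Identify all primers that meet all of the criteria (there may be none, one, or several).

None of the candidates satisfy all criteria.

Primer A (27 nt, A=6 T=7 G=6 C=8): GC 14/27 = 51.9% ✓; Tm = 2·13 + 4·14 = 82°C, outside 61–77°C ✗; longest run = 3 ✓ — fails.
Primer B (21 nt, A=4 T=3 G=9 C=5): GC 14/21 = 66.7%, outside 45.3–58.0% ✗; Tm = 2·7 + 4·14 = 70°C ✓; longest run = 3 ✓ — fails.
Primer C (24 nt, A=10 T=3 G=6 C=5): GC 11/24 = 45.8% ✓; Tm = 2·13 + 4·11 = 70°C ✓; longest run = 4, exceeds 3 ✗ — fails.
Primer D (23 nt, A=8 T=5 G=8 C=2): GC 10/23 = 43.5%, outside 45.3–58.0% ✗; Tm = 2·13 + 4·10 = 66°C ✓; longest run = 3 ✓ — fails.
Primer E (20 nt, A=4 T=7 G=6 C=3): GC 9/20 = 45.0%, outside 45.3–58.0% ✗; Tm = 2·11 + 4·9 = 58°C, outside 61–77°C ✗; longest run = 2 ✓ — fails.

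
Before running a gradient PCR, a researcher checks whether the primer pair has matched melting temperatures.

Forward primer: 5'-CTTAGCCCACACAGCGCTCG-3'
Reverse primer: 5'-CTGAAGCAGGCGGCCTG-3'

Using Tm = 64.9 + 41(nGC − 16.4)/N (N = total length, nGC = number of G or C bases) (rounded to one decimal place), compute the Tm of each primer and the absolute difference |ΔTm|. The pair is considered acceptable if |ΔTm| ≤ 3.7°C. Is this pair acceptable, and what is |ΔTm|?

|ΔTm| = 3.6°C; the pair is acceptable.

Forward: G+C = 13, N = 20 → Tm = 64.9 + 41·(13 − 16.4)/20 = 57.9°C.
Reverse: G+C = 12, N = 17 → Tm = 64.9 + 41·(12 − 16.4)/17 = 54.3°C.
|ΔTm| = |57.9 − 54.3| = 3.6°C, ≤ 3.7°C.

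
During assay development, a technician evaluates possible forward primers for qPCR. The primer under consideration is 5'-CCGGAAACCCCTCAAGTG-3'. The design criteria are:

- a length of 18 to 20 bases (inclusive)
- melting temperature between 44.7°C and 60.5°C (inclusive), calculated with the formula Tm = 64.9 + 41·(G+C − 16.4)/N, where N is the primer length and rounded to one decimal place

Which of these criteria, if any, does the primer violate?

Meets all criteria.

Base counts: A=5, T=2, G=4, C=7 (length 18).
length: length 18 ✓
Tm: Tm = 64.9 + 41·(11 − 16.4)/18 = 52.6°C ✓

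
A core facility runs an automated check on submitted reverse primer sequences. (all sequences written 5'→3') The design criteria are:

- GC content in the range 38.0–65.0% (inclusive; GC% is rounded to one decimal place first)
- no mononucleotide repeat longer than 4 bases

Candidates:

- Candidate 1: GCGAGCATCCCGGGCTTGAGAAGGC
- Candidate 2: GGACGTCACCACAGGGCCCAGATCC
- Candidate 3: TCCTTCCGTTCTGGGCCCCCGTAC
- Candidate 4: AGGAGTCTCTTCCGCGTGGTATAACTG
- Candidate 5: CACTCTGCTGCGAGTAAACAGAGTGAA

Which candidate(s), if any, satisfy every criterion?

Candidate 1 (25 nt, A=5 T=3 G=10 C=7): GC 17/25 = 68.0%, outside 38.0–65.0% ✗; longest run = 3 ✓ — fails.
Candidate 2 (25 nt, A=6 T=2 G=7 C=10): GC 17/25 = 68.0%, outside 38.0–65.0% ✗; longest run = 3 ✓ — fails.
Candidate 3 (24 nt, A=1 T=7 G=5 C=11): GC 16/24 = 66.7%, outside 38.0–65.0% ✗; longest run = 5, exceeds 4 ✗ — fails.
Candidate 4 (27 nt, A=5 T=8 G=8 C=6): GC 14/27 = 51.9% ✓; longest run = 2 ✓ — passes.
Candidate 5 (27 nt, A=9 T=5 G=7 C=6): GC 13/27 = 48.1% ✓; longest run = 3 ✓ — passes.

Candidate 4 and Candidate 5.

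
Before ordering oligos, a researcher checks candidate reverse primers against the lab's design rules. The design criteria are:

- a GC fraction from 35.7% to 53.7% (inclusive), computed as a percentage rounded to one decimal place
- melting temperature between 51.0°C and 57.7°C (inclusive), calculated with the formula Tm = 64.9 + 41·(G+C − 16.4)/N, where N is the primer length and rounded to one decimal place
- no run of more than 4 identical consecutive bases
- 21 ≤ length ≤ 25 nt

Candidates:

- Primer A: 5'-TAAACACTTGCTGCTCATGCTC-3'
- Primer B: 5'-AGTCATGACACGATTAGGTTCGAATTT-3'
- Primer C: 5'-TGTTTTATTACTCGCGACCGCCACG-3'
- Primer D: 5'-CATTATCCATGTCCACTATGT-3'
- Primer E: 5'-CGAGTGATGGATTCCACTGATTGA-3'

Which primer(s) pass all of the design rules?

Primer A and Primer E.

Primer A (22 nt, A=5 T=7 G=3 C=7): GC 10/22 = 45.5% ✓; Tm = 64.9 + 41·(10 − 16.4)/22 = 53.0°C ✓; longest run = 3 ✓; length 22 ✓ — passes.
Primer B (27 nt, A=8 T=9 G=6 C=4): GC 10/27 = 37.0% ✓; Tm = 64.9 + 41·(10 − 16.4)/27 = 55.2°C ✓; longest run = 3 ✓; length 27, outside 21–25 ✗ — fails.
Primer C (25 nt, A=4 T=8 G=5 C=8): GC 13/25 = 52.0% ✓; Tm = 64.9 + 41·(13 − 16.4)/25 = 59.3°C, outside 51.0–57.7°C ✗; longest run = 4 ✓; length 25 ✓ — fails.
Primer D (21 nt, A=5 T=8 G=2 C=6): GC 8/21 = 38.1% ✓; Tm = 64.9 + 41·(8 − 16.4)/21 = 48.5°C, outside 51.0–57.7°C ✗; longest run = 2 ✓; length 21 ✓ — fails.
Primer E (24 nt, A=6 T=7 G=7 C=4): GC 11/24 = 45.8% ✓; Tm = 64.9 + 41·(11 − 16.4)/24 = 55.7°C ✓; longest run = 2 ✓; length 24 ✓ — passes.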